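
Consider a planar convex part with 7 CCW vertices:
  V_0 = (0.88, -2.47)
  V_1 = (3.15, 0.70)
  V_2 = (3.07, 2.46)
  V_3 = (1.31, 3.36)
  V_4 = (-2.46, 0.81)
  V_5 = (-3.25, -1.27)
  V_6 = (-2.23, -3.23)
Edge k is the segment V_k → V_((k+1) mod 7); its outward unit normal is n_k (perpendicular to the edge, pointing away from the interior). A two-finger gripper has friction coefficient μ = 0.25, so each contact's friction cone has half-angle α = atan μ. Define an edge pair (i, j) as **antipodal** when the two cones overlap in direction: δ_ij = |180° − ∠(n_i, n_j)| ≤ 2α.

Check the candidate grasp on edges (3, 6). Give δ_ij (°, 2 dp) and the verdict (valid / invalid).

δ = 20.34°, valid

α = atan 0.25 = 14.04°;  2α = 28.07°
edge 3: e_3 = (-3.77, -2.55);  n_3 = (-0.5603, +0.8283)
edge 6: e_6 = (+3.11, +0.76);  n_6 = (+0.2374, -0.9714)
∠(n_3, n_6) = 159.66°
δ = |180° − 159.66°| = 20.34°
20.34° ≤ 2α = 28.07°  →  valid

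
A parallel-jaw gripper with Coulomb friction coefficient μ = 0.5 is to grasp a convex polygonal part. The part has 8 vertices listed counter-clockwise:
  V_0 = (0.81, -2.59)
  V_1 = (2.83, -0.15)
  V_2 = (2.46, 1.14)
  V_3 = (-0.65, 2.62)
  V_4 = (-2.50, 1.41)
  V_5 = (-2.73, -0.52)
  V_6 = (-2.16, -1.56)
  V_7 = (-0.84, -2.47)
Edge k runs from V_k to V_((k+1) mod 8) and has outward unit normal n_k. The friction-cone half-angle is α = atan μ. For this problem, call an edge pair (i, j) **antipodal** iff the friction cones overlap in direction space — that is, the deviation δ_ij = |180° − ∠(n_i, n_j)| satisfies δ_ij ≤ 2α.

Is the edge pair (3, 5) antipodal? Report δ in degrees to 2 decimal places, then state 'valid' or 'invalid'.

δ = 94.46°, invalid

α = atan 0.5 = 26.57°;  2α = 53.13°
edge 3: e_3 = (-1.85, -1.21);  n_3 = (-0.5474, +0.8369)
edge 5: e_5 = (+0.57, -1.04);  n_5 = (-0.8769, -0.4806)
∠(n_3, n_5) = 85.54°
δ = |180° − 85.54°| = 94.46°
94.46° > 2α = 53.13°  →  invalid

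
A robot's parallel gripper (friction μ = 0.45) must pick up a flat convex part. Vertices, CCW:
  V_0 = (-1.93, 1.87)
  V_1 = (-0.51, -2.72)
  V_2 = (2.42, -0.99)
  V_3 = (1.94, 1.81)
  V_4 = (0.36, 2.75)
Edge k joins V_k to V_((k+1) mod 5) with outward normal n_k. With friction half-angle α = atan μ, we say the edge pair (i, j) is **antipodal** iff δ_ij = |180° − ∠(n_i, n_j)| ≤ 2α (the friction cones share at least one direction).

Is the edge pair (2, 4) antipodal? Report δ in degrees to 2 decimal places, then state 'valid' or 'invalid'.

α = atan 0.45 = 24.23°;  2α = 48.46°
edge 2: e_2 = (-0.48, +2.80);  n_2 = (+0.9856, +0.1690)
edge 4: e_4 = (-2.29, -0.88);  n_4 = (-0.3587, +0.9335)
∠(n_2, n_4) = 101.29°
δ = |180° − 101.29°| = 78.71°
78.71° > 2α = 48.46°  →  invalid

δ = 78.71°, invalid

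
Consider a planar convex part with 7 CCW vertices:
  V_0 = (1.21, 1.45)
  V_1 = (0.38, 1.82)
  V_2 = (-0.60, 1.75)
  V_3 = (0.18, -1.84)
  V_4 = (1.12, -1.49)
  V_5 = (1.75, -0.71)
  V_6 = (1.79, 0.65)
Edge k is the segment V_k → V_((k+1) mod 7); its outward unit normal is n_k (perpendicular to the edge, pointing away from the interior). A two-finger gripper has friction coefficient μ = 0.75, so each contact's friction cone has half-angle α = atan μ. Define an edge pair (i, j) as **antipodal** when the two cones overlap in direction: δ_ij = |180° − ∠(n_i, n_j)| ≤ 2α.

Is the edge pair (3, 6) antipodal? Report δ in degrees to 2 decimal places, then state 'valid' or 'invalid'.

α = atan 0.75 = 36.87°;  2α = 73.74°
edge 3: e_3 = (+0.94, +0.35);  n_3 = (+0.3489, -0.9371)
edge 6: e_6 = (-0.58, +0.80);  n_6 = (+0.8096, +0.5870)
∠(n_3, n_6) = 105.52°
δ = |180° − 105.52°| = 74.48°
74.48° > 2α = 73.74°  →  invalid

δ = 74.48°, invalid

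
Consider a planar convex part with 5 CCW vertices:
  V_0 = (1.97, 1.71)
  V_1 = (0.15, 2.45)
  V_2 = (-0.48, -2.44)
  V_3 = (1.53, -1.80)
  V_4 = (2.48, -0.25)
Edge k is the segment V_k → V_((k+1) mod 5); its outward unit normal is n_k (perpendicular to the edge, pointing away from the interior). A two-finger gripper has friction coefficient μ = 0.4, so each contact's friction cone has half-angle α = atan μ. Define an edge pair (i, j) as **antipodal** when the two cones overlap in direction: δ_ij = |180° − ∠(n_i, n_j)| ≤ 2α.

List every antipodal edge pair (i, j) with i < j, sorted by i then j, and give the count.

count = 3; pairs: (0,2), (1,3), (1,4)

α = atan 0.4 = 21.80°;  2α = 43.60°
n_0 = (+0.3767, +0.9264)
n_1 = (-0.9918, +0.1278)
n_2 = (+0.3034, -0.9529)
n_3 = (+0.8526, -0.5226)
n_4 = (+0.9678, +0.2518)
  (0,1): δ = 75.21°  ·
  (0,2): δ = 39.79°  ✓
  (0,3): δ = 80.62°  ·
  (0,4): δ = 126.71°  ·
  (1,2): δ = 65.00°  ·
  (1,3): δ = 24.16°  ✓
  (1,4): δ = 21.93°  ✓
  (2,3): δ = 139.17°  ·
  (2,4): δ = 93.08°  ·
  (3,4): δ = 133.91°  ·
antipodal pairs: 3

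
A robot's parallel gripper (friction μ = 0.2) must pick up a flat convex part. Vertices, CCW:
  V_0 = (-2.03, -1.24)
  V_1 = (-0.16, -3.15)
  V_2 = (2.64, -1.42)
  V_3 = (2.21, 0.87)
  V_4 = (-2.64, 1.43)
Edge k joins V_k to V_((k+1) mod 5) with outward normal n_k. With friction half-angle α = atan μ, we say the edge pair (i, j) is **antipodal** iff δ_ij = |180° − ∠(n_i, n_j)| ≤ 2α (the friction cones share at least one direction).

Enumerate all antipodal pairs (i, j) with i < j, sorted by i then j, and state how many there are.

α = atan 0.2 = 11.31°;  2α = 22.62°
n_0 = (-0.7145, -0.6996)
n_1 = (+0.5256, -0.8507)
n_2 = (+0.9828, +0.1845)
n_3 = (+0.1147, +0.9934)
n_4 = (-0.9749, -0.2227)
  (0,1): δ = 102.68°  ·
  (0,2): δ = 33.76°  ·
  (0,3): δ = 39.02°  ·
  (0,4): δ = 148.48°  ·
  (1,2): δ = 111.08°  ·
  (1,3): δ = 38.30°  ·
  (1,4): δ = 71.16°  ·
  (2,3): δ = 107.22°  ·
  (2,4): δ = 2.23°  ✓
  (3,4): δ = 70.54°  ·
antipodal pairs: 1

count = 1; pairs: (2,4)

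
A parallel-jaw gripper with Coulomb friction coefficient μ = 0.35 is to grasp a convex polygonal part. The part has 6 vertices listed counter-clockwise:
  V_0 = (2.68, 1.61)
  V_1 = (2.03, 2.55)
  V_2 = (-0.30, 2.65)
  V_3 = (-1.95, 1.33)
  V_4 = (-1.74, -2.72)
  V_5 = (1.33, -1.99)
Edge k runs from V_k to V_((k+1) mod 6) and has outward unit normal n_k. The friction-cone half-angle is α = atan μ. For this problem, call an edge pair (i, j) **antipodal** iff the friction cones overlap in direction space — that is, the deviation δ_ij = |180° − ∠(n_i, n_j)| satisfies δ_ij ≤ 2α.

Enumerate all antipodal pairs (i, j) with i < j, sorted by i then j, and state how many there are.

α = atan 0.35 = 19.29°;  2α = 38.58°
n_0 = (+0.8225, +0.5688)
n_1 = (+0.0429, +0.9991)
n_2 = (-0.6247, +0.7809)
n_3 = (-0.9987, -0.0518)
n_4 = (+0.2313, -0.9729)
n_5 = (+0.9363, -0.3511)
  (0,1): δ = 127.12°  ·
  (0,2): δ = 86.00°  ·
  (0,3): δ = 31.70°  ✓
  (0,4): δ = 68.71°  ·
  (0,5): δ = 124.78°  ·
  (1,2): δ = 138.88°  ·
  (1,3): δ = 84.57°  ·
  (1,4): δ = 15.83°  ✓
  (1,5): δ = 71.90°  ·
  (2,3): δ = 125.69°  ·
  (2,4): δ = 25.28°  ✓
  (2,5): δ = 30.78°  ✓
  (3,4): δ = 79.59°  ·
  (3,5): δ = 23.52°  ✓
  (4,5): δ = 123.93°  ·
antipodal pairs: 5

count = 5; pairs: (0,3), (1,4), (2,4), (2,5), (3,5)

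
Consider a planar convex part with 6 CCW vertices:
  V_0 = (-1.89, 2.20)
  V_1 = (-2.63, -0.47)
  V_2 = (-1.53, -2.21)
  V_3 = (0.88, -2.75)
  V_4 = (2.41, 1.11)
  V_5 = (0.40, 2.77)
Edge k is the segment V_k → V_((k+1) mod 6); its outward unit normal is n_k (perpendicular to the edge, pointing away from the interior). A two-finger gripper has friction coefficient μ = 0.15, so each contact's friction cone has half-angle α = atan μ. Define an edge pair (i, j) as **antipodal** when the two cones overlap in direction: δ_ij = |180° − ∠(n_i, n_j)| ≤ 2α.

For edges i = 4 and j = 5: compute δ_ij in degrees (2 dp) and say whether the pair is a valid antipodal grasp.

δ = 126.47°, invalid

α = atan 0.15 = 8.53°;  2α = 17.06°
edge 4: e_4 = (-2.01, +1.66);  n_4 = (+0.6368, +0.7710)
edge 5: e_5 = (-2.29, -0.57);  n_5 = (-0.2415, +0.9704)
∠(n_4, n_5) = 53.53°
δ = |180° − 53.53°| = 126.47°
126.47° > 2α = 17.06°  →  invalid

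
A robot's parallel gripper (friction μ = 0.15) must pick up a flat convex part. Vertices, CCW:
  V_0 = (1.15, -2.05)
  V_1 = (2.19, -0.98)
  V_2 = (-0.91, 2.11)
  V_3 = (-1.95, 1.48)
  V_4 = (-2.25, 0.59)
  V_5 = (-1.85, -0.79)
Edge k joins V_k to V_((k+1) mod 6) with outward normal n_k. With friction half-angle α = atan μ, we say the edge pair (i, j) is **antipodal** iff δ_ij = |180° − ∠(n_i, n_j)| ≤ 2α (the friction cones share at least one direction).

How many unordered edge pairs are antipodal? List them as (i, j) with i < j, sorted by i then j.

count = 1; pairs: (0,2)

α = atan 0.15 = 8.53°;  2α = 17.06°
n_0 = (+0.7171, -0.6970)
n_1 = (+0.7060, +0.7082)
n_2 = (-0.5181, +0.8553)
n_3 = (-0.9476, +0.3194)
n_4 = (-0.9605, -0.2784)
n_5 = (-0.3872, -0.9220)
  (0,1): δ = 90.72°  ·
  (0,2): δ = 14.61°  ✓
  (0,3): δ = 25.56°  ·
  (0,4): δ = 60.35°  ·
  (0,5): δ = 111.40°  ·
  (1,2): δ = 103.89°  ·
  (1,3): δ = 63.72°  ·
  (1,4): δ = 28.93°  ·
  (1,5): δ = 22.13°  ·
  (2,3): δ = 139.83°  ·
  (2,4): δ = 105.04°  ·
  (2,5): δ = 53.99°  ·
  (3,4): δ = 145.21°  ·
  (3,5): δ = 94.15°  ·
  (4,5): δ = 128.95°  ·
antipodal pairs: 1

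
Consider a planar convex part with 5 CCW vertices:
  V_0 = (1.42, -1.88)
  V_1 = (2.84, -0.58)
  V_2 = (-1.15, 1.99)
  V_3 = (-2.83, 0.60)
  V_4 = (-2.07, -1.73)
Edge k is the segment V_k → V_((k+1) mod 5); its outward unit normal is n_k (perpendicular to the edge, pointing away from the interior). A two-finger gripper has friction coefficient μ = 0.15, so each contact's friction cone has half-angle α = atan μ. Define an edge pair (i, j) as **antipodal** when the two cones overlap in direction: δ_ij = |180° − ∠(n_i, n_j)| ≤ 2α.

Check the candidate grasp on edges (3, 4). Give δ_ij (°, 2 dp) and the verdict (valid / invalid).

δ = 110.53°, invalid

α = atan 0.15 = 8.53°;  2α = 17.06°
edge 3: e_3 = (+0.76, -2.33);  n_3 = (-0.9507, -0.3101)
edge 4: e_4 = (+3.49, -0.15);  n_4 = (-0.0429, -0.9991)
∠(n_3, n_4) = 69.47°
δ = |180° − 69.47°| = 110.53°
110.53° > 2α = 17.06°  →  invalid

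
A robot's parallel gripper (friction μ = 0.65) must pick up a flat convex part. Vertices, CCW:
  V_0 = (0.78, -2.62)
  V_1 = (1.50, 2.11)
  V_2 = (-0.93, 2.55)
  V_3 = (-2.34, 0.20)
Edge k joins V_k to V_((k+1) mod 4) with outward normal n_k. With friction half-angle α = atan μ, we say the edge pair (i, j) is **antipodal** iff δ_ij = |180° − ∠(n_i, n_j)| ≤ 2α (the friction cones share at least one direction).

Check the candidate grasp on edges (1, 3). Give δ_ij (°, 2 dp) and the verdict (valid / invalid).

δ = 31.85°, valid

α = atan 0.65 = 33.02°;  2α = 66.05°
edge 1: e_1 = (-2.43, +0.44);  n_1 = (+0.1782, +0.9840)
edge 3: e_3 = (+3.12, -2.82);  n_3 = (-0.6705, -0.7419)
∠(n_1, n_3) = 148.15°
δ = |180° − 148.15°| = 31.85°
31.85° ≤ 2α = 66.05°  →  valid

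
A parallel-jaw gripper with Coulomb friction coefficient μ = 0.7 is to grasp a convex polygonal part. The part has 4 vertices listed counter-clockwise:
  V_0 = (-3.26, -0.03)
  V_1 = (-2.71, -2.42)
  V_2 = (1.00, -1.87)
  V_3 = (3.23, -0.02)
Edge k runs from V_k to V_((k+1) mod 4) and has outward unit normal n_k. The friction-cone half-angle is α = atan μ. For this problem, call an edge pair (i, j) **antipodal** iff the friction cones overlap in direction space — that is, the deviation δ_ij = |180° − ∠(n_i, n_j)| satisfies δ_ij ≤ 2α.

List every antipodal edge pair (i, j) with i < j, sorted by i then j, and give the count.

count = 3; pairs: (0,2), (1,3), (2,3)

α = atan 0.7 = 34.99°;  2α = 69.98°
n_0 = (-0.9745, -0.2243)
n_1 = (+0.1466, -0.9892)
n_2 = (+0.6385, -0.7696)
n_3 = (-0.0015, +1.0000)
  (0,1): δ = 94.53°  ·
  (0,2): δ = 63.28°  ✓
  (0,3): δ = 77.13°  ·
  (1,2): δ = 148.75°  ·
  (1,3): δ = 8.34°  ✓
  (2,3): δ = 39.59°  ✓
antipodal pairs: 3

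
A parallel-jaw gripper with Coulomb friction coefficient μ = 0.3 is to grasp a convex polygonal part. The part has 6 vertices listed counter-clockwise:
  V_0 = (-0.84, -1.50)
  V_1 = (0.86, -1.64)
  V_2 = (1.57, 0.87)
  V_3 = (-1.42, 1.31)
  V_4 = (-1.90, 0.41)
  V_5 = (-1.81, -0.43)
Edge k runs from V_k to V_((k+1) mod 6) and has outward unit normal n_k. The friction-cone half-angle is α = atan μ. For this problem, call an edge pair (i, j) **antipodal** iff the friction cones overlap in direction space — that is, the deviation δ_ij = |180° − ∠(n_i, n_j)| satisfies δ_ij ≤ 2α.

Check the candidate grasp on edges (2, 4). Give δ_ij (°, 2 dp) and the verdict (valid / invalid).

δ = 75.51°, invalid

α = atan 0.3 = 16.70°;  2α = 33.40°
edge 2: e_2 = (-2.99, +0.44);  n_2 = (+0.1456, +0.9893)
edge 4: e_4 = (+0.09, -0.84);  n_4 = (-0.9943, -0.1065)
∠(n_2, n_4) = 104.49°
δ = |180° − 104.49°| = 75.51°
75.51° > 2α = 33.40°  →  invalid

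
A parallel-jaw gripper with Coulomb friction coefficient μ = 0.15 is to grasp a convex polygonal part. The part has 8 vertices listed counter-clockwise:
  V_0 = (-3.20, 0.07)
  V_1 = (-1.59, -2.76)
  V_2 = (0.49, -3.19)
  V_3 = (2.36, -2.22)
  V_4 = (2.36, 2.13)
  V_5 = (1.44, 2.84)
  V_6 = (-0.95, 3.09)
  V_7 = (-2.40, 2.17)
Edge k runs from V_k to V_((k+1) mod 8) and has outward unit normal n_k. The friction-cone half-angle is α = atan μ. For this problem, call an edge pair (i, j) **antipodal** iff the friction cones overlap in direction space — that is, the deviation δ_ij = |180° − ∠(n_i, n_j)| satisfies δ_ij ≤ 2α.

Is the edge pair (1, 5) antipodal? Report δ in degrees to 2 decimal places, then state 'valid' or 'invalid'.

δ = 5.71°, valid

α = atan 0.15 = 8.53°;  2α = 17.06°
edge 1: e_1 = (+2.08, -0.43);  n_1 = (-0.2024, -0.9793)
edge 5: e_5 = (-2.39, +0.25);  n_5 = (+0.1040, +0.9946)
∠(n_1, n_5) = 174.29°
δ = |180° − 174.29°| = 5.71°
5.71° ≤ 2α = 17.06°  →  valid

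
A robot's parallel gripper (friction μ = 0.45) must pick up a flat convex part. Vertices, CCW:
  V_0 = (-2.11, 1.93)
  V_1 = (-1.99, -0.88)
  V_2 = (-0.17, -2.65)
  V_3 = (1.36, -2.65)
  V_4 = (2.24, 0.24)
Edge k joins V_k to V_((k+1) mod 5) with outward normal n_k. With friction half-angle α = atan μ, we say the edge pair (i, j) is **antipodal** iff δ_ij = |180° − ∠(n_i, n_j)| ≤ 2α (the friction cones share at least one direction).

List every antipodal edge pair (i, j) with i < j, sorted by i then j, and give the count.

count = 3; pairs: (0,3), (1,4), (2,4)

α = atan 0.45 = 24.23°;  2α = 48.46°
n_0 = (-0.9991, -0.0427)
n_1 = (-0.6972, -0.7169)
n_2 = (+0.0000, -1.0000)
n_3 = (+0.9566, -0.2913)
n_4 = (+0.3621, +0.9321)
  (0,1): δ = 136.65°  ·
  (0,2): δ = 92.45°  ·
  (0,3): δ = 19.38°  ✓
  (0,4): δ = 66.32°  ·
  (1,2): δ = 135.80°  ·
  (1,3): δ = 62.73°  ·
  (1,4): δ = 22.97°  ✓
  (2,3): δ = 106.94°  ·
  (2,4): δ = 21.23°  ✓
  (3,4): δ = 94.30°  ·
antipodal pairs: 3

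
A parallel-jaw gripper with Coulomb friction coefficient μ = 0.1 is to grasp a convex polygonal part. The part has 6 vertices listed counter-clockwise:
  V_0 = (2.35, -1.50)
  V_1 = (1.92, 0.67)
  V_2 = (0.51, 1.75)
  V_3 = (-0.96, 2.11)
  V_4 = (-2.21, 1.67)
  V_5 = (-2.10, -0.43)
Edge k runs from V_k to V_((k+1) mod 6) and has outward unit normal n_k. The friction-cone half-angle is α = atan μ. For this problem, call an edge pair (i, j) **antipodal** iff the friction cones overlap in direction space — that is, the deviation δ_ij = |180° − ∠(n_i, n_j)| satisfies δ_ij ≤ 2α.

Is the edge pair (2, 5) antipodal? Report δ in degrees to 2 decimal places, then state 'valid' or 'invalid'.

α = atan 0.1 = 5.71°;  2α = 11.42°
edge 2: e_2 = (-1.47, +0.36);  n_2 = (+0.2379, +0.9713)
edge 5: e_5 = (+4.45, -1.07);  n_5 = (-0.2338, -0.9723)
∠(n_2, n_5) = 179.76°
δ = |180° − 179.76°| = 0.24°
0.24° ≤ 2α = 11.42°  →  valid

δ = 0.24°, valid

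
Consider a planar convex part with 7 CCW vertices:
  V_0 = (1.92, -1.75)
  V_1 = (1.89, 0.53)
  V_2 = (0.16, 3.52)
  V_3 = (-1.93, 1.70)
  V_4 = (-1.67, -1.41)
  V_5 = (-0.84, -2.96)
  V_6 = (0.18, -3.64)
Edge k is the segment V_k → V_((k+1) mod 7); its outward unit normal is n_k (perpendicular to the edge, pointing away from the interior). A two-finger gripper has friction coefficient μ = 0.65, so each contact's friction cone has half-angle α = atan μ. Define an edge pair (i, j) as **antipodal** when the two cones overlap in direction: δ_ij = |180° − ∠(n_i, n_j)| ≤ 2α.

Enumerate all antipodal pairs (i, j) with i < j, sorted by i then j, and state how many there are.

count = 9; pairs: (0,2), (0,3), (0,4), (0,5), (1,3), (1,4), (1,5), (2,6), (3,6)

α = atan 0.65 = 33.02°;  2α = 66.05°
n_0 = (+0.9999, +0.0132)
n_1 = (+0.8656, +0.5008)
n_2 = (-0.6567, +0.7541)
n_3 = (-0.9965, -0.0833)
n_4 = (-0.8816, -0.4721)
n_5 = (-0.5547, -0.8321)
n_6 = (+0.7357, -0.6773)
  (0,1): δ = 150.70°  ·
  (0,2): δ = 49.70°  ✓
  (0,3): δ = 4.03°  ✓
  (0,4): δ = 27.41°  ✓
  (0,5): δ = 55.56°  ✓
  (0,6): δ = 136.61°  ·
  (1,2): δ = 79.00°  ·
  (1,3): δ = 25.27°  ✓
  (1,4): δ = 1.89°  ✓
  (1,5): δ = 26.26°  ✓
  (1,6): δ = 107.31°  ·
  (2,3): δ = 126.27°  ·
  (2,4): δ = 102.88°  ·
  (2,5): δ = 74.74°  ·
  (2,6): δ = 6.32°  ✓
  (3,4): δ = 156.61°  ·
  (3,5): δ = 128.47°  ·
  (3,6): δ = 47.41°  ✓
  (4,5): δ = 151.86°  ·
  (4,6): δ = 70.80°  ·
  (5,6): δ = 98.94°  ·
antipodal pairs: 9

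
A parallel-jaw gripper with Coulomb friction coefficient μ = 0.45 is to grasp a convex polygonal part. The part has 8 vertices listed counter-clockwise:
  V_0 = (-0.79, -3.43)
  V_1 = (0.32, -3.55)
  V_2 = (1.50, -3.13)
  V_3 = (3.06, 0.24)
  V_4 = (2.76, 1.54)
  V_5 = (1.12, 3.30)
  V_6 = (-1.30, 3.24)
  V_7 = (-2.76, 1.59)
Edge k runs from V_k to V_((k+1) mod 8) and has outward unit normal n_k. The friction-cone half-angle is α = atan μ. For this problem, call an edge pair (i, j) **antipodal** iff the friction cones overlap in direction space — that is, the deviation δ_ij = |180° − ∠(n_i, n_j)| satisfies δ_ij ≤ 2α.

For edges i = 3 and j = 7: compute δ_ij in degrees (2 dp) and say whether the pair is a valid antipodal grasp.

δ = 8.43°, valid

α = atan 0.45 = 24.23°;  2α = 48.46°
edge 3: e_3 = (-0.30, +1.30);  n_3 = (+0.9744, +0.2249)
edge 7: e_7 = (+1.97, -5.02);  n_7 = (-0.9309, -0.3653)
∠(n_3, n_7) = 171.57°
δ = |180° − 171.57°| = 8.43°
8.43° ≤ 2α = 48.46°  →  valid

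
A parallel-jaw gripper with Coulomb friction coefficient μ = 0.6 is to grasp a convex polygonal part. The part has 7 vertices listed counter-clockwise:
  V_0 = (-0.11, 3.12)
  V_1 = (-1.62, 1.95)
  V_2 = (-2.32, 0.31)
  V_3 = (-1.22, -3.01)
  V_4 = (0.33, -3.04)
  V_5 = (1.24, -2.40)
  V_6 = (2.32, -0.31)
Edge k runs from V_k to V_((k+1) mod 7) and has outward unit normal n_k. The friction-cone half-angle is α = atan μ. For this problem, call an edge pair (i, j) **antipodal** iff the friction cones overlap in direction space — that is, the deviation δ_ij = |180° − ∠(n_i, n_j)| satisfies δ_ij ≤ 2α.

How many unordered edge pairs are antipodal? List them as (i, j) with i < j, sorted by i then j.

α = atan 0.6 = 30.96°;  2α = 61.93°
n_0 = (-0.6125, +0.7905)
n_1 = (-0.9197, +0.3926)
n_2 = (-0.9493, -0.3145)
n_3 = (-0.0194, -0.9998)
n_4 = (+0.5753, -0.8180)
n_5 = (+0.8884, -0.4591)
n_6 = (+0.8160, +0.5781)
  (0,1): δ = 150.88°  ·
  (0,2): δ = 109.44°  ·
  (0,3): δ = 38.88°  ✓
  (0,4): δ = 2.65°  ✓
  (0,5): δ = 24.90°  ✓
  (0,6): δ = 87.55°  ·
  (1,2): δ = 138.55°  ·
  (1,3): δ = 67.99°  ·
  (1,4): δ = 31.77°  ✓
  (1,5): δ = 4.21°  ✓
  (1,6): δ = 58.43°  ✓
  (2,3): δ = 109.44°  ·
  (2,4): δ = 73.21°  ·
  (2,5): δ = 45.66°  ✓
  (2,6): δ = 16.98°  ✓
  (3,4): δ = 143.77°  ·
  (3,5): δ = 116.22°  ·
  (3,6): δ = 53.58°  ✓
  (4,5): δ = 152.45°  ·
  (4,6): δ = 89.80°  ·
  (5,6): δ = 117.36°  ·
antipodal pairs: 9

count = 9; pairs: (0,3), (0,4), (0,5), (1,4), (1,5), (1,6), (2,5), (2,6), (3,6)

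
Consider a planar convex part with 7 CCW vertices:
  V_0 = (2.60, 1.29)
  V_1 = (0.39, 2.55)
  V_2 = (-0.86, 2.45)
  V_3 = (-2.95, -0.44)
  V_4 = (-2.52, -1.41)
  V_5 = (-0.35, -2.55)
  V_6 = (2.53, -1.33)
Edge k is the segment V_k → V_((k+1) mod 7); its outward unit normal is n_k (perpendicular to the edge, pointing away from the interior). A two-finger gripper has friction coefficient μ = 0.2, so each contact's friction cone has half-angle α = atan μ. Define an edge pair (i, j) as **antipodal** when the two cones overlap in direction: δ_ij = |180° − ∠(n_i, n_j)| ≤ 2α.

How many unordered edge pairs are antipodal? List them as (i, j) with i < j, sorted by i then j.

α = atan 0.2 = 11.31°;  2α = 22.62°
n_0 = (+0.4953, +0.8687)
n_1 = (-0.0797, +0.9968)
n_2 = (-0.8103, +0.5860)
n_3 = (-0.9142, -0.4053)
n_4 = (-0.4651, -0.8853)
n_5 = (+0.3901, -0.9208)
n_6 = (+0.9996, -0.0267)
  (0,1): δ = 145.74°  ·
  (0,2): δ = 96.18°  ·
  (0,3): δ = 36.40°  ·
  (0,4): δ = 1.97°  ✓
  (0,5): δ = 52.65°  ·
  (0,6): δ = 118.16°  ·
  (1,2): δ = 130.45°  ·
  (1,3): δ = 70.67°  ·
  (1,4): δ = 32.29°  ·
  (1,5): δ = 18.38°  ✓
  (1,6): δ = 83.90°  ·
  (2,3): δ = 120.22°  ·
  (2,4): δ = 81.84°  ·
  (2,5): δ = 31.17°  ·
  (2,6): δ = 34.34°  ·
  (3,4): δ = 141.62°  ·
  (3,5): δ = 90.95°  ·
  (3,6): δ = 25.44°  ·
  (4,5): δ = 129.33°  ·
  (4,6): δ = 63.82°  ·
  (5,6): δ = 114.49°  ·
antipodal pairs: 2

count = 2; pairs: (0,4), (1,5)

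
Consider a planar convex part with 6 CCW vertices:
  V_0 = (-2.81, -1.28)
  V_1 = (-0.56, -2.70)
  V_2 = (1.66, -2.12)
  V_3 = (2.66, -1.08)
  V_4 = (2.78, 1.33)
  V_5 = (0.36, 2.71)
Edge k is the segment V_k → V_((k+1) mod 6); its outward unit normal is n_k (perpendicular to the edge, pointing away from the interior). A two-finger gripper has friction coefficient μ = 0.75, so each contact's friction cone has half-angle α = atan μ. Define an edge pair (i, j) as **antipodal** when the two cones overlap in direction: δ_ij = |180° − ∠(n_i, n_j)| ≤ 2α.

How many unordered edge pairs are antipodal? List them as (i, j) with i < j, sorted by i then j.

count = 6; pairs: (0,3), (0,4), (1,4), (1,5), (2,5), (3,5)

α = atan 0.75 = 36.87°;  2α = 73.74°
n_0 = (-0.5337, -0.8457)
n_1 = (+0.2528, -0.9675)
n_2 = (+0.7208, -0.6931)
n_3 = (+0.9988, -0.0497)
n_4 = (+0.4954, +0.8687)
n_5 = (-0.7830, +0.6221)
  (0,1): δ = 133.10°  ·
  (0,2): δ = 101.62°  ·
  (0,3): δ = 60.59°  ✓
  (0,4): δ = 2.56°  ✓
  (0,5): δ = 83.79°  ·
  (1,2): δ = 148.52°  ·
  (1,3): δ = 107.49°  ·
  (1,4): δ = 44.34°  ✓
  (1,5): δ = 36.89°  ✓
  (2,3): δ = 138.97°  ·
  (2,4): δ = 75.82°  ·
  (2,5): δ = 5.41°  ✓
  (3,4): δ = 116.84°  ·
  (3,5): δ = 35.62°  ✓
  (4,5): δ = 98.77°  ·
antipodal pairs: 6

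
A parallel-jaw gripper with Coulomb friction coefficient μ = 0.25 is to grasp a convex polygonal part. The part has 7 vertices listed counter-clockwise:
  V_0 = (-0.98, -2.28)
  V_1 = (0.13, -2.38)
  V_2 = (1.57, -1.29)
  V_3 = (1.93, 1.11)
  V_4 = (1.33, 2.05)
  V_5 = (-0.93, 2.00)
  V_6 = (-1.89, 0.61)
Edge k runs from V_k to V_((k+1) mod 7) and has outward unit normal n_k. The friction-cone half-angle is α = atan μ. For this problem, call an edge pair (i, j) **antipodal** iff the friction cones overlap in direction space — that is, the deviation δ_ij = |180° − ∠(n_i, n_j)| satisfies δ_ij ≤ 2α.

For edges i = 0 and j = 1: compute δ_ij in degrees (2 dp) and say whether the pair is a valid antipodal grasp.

α = atan 0.25 = 14.04°;  2α = 28.07°
edge 0: e_0 = (+1.11, -0.10);  n_0 = (-0.0897, -0.9960)
edge 1: e_1 = (+1.44, +1.09);  n_1 = (+0.6035, -0.7973)
∠(n_0, n_1) = 42.27°
δ = |180° − 42.27°| = 137.73°
137.73° > 2α = 28.07°  →  invalid

δ = 137.73°, invalid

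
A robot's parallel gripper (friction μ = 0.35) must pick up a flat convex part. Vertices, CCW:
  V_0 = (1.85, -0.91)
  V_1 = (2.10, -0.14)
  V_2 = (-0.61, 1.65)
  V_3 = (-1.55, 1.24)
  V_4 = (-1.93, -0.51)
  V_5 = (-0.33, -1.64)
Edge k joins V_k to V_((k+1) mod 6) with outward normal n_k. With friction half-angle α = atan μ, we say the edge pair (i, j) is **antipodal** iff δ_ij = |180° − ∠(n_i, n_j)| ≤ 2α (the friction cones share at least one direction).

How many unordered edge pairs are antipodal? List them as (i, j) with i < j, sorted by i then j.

count = 3; pairs: (0,3), (1,4), (2,5)

α = atan 0.35 = 19.29°;  2α = 38.58°
n_0 = (+0.9511, -0.3088)
n_1 = (+0.5511, +0.8344)
n_2 = (-0.3998, +0.9166)
n_3 = (-0.9772, +0.2122)
n_4 = (-0.5769, -0.8168)
n_5 = (+0.3175, -0.9482)
  (0,1): δ = 105.46°  ·
  (0,2): δ = 48.45°  ·
  (0,3): δ = 5.74°  ✓
  (0,4): δ = 72.76°  ·
  (0,5): δ = 126.50°  ·
  (1,2): δ = 122.99°  ·
  (1,3): δ = 68.81°  ·
  (1,4): δ = 1.79°  ✓
  (1,5): δ = 51.96°  ·
  (2,3): δ = 125.82°  ·
  (2,4): δ = 58.80°  ·
  (2,5): δ = 5.05°  ✓
  (3,4): δ = 112.98°  ·
  (3,5): δ = 59.24°  ·
  (4,5): δ = 126.25°  ·
antipodal pairs: 3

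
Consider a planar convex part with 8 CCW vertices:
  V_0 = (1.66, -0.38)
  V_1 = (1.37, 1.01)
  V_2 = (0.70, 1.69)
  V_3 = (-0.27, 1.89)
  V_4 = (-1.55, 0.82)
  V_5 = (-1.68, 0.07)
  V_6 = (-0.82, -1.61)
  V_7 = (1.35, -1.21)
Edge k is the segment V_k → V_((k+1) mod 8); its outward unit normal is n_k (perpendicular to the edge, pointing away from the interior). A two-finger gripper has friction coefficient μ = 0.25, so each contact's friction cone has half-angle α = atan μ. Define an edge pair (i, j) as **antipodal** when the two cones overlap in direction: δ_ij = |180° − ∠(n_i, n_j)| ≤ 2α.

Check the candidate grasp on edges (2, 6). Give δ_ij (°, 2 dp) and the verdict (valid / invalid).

α = atan 0.25 = 14.04°;  2α = 28.07°
edge 2: e_2 = (-0.97, +0.20);  n_2 = (+0.2019, +0.9794)
edge 6: e_6 = (+2.17, +0.40);  n_6 = (+0.1813, -0.9834)
∠(n_2, n_6) = 157.91°
δ = |180° − 157.91°| = 22.09°
22.09° ≤ 2α = 28.07°  →  valid

δ = 22.09°, valid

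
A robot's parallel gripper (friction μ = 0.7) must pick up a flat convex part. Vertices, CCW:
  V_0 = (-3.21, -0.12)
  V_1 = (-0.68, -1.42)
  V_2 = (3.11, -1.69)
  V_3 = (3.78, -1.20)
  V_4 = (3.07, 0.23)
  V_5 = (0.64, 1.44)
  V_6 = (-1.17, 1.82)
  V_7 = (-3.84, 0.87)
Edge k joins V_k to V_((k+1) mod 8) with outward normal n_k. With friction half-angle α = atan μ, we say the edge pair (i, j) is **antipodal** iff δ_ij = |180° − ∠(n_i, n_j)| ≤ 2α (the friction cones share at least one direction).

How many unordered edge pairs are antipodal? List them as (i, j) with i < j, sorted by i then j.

α = atan 0.7 = 34.99°;  2α = 69.98°
n_0 = (-0.4570, -0.8895)
n_1 = (-0.0711, -0.9975)
n_2 = (+0.5903, -0.8072)
n_3 = (+0.8957, +0.4447)
n_4 = (+0.4457, +0.8952)
n_5 = (+0.2055, +0.9787)
n_6 = (-0.3352, +0.9421)
n_7 = (-0.8437, -0.5369)
  (0,1): δ = 156.88°  ·
  (0,2): δ = 116.62°  ·
  (0,3): δ = 36.40°  ✓
  (0,4): δ = 0.72°  ✓
  (0,5): δ = 15.34°  ✓
  (0,6): δ = 46.78°  ✓
  (0,7): δ = 149.67°  ·
  (1,2): δ = 139.75°  ·
  (1,3): δ = 59.52°  ✓
  (1,4): δ = 22.40°  ✓
  (1,5): δ = 7.78°  ✓
  (1,6): δ = 23.66°  ✓
  (1,7): δ = 126.55°  ·
  (2,3): δ = 99.78°  ·
  (2,4): δ = 62.65°  ✓
  (2,5): δ = 48.04°  ✓
  (2,6): δ = 16.59°  ✓
  (2,7): δ = 86.29°  ·
  (3,4): δ = 142.88°  ·
  (3,5): δ = 128.26°  ·
  (3,6): δ = 96.82°  ·
  (3,7): δ = 6.07°  ✓
  (4,5): δ = 165.39°  ·
  (4,6): δ = 133.94°  ·
  (4,7): δ = 31.06°  ✓
  (5,6): δ = 148.56°  ·
  (5,7): δ = 45.67°  ✓
  (6,7): δ = 77.11°  ·
antipodal pairs: 14

count = 14; pairs: (0,3), (0,4), (0,5), (0,6), (1,3), (1,4), (1,5), (1,6), (2,4), (2,5), (2,6), (3,7), (4,7), (5,7)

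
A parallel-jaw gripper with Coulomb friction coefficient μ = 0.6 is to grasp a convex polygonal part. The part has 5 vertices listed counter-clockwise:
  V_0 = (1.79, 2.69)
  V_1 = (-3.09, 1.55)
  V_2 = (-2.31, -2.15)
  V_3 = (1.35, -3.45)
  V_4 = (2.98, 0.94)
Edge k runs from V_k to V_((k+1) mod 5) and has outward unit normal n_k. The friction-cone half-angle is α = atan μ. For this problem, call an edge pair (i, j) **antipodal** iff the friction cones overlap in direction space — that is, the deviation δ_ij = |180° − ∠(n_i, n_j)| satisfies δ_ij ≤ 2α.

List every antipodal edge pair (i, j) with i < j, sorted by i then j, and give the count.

count = 5; pairs: (0,2), (0,3), (1,3), (1,4), (2,4)

α = atan 0.6 = 30.96°;  2α = 61.93°
n_0 = (-0.2275, +0.9738)
n_1 = (-0.9785, -0.2063)
n_2 = (-0.3347, -0.9423)
n_3 = (+0.9375, -0.3481)
n_4 = (+0.8269, +0.5623)
  (0,1): δ = 91.24°  ·
  (0,2): δ = 32.70°  ✓
  (0,3): δ = 56.48°  ✓
  (0,4): δ = 111.07°  ·
  (1,2): δ = 121.46°  ·
  (1,3): δ = 32.27°  ✓
  (1,4): δ = 22.31°  ✓
  (2,3): δ = 90.82°  ·
  (2,4): δ = 36.23°  ✓
  (3,4): δ = 125.41°  ·
antipodal pairs: 5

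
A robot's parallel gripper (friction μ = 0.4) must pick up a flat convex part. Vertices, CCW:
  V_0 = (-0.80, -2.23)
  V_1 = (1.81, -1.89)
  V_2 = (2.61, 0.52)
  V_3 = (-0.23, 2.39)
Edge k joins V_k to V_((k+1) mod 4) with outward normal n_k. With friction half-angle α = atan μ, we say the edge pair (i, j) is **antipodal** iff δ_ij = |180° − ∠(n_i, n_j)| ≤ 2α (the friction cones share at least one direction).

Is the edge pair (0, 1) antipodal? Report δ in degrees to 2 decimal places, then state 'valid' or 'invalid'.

α = atan 0.4 = 21.80°;  2α = 43.60°
edge 0: e_0 = (+2.61, +0.34);  n_0 = (+0.1292, -0.9916)
edge 1: e_1 = (+0.80, +2.41);  n_1 = (+0.9491, -0.3150)
∠(n_0, n_1) = 64.21°
δ = |180° − 64.21°| = 115.79°
115.79° > 2α = 43.60°  →  invalid

δ = 115.79°, invalid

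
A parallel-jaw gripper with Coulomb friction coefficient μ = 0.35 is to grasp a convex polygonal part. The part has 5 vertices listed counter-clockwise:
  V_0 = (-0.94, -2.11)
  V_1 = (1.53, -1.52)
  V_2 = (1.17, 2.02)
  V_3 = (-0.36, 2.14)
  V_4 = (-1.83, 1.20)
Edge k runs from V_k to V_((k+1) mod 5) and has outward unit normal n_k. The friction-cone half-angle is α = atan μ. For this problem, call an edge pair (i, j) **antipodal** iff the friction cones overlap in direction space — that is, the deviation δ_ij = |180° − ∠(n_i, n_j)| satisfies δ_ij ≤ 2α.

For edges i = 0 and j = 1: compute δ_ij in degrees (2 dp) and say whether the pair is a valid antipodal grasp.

α = atan 0.35 = 19.29°;  2α = 38.58°
edge 0: e_0 = (+2.47, +0.59);  n_0 = (+0.2323, -0.9726)
edge 1: e_1 = (-0.36, +3.54);  n_1 = (+0.9949, +0.1012)
∠(n_0, n_1) = 82.37°
δ = |180° − 82.37°| = 97.63°
97.63° > 2α = 38.58°  →  invalid

δ = 97.63°, invalid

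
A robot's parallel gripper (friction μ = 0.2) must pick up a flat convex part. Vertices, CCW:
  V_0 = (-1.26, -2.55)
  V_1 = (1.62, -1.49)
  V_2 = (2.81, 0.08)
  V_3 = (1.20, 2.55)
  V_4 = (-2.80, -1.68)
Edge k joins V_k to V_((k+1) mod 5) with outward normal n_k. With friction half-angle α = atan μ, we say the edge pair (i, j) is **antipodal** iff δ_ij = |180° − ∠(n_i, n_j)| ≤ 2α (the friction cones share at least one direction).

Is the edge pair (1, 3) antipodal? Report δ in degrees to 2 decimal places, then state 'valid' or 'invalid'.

δ = 6.24°, valid

α = atan 0.2 = 11.31°;  2α = 22.62°
edge 1: e_1 = (+1.19, +1.57);  n_1 = (+0.7969, -0.6041)
edge 3: e_3 = (-4.00, -4.23);  n_3 = (-0.7266, +0.6871)
∠(n_1, n_3) = 173.76°
δ = |180° − 173.76°| = 6.24°
6.24° ≤ 2α = 22.62°  →  valid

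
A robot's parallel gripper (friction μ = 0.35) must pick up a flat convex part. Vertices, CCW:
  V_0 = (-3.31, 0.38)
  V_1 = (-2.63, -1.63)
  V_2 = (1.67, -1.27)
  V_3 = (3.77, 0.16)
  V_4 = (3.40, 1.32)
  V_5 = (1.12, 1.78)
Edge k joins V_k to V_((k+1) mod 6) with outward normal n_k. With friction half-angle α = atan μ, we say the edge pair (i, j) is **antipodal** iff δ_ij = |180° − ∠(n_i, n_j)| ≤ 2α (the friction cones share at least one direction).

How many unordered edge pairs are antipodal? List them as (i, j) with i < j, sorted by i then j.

α = atan 0.35 = 19.29°;  2α = 38.58°
n_0 = (-0.9473, -0.3205)
n_1 = (+0.0834, -0.9965)
n_2 = (+0.5628, -0.8266)
n_3 = (+0.9527, +0.3039)
n_4 = (+0.1978, +0.9802)
n_5 = (-0.3013, +0.9535)
  (0,1): δ = 103.91°  ·
  (0,2): δ = 74.44°  ·
  (0,3): δ = 1.00°  ✓
  (0,4): δ = 59.90°  ·
  (0,5): δ = 88.85°  ·
  (1,2): δ = 150.53°  ·
  (1,3): δ = 77.09°  ·
  (1,4): δ = 16.19°  ✓
  (1,5): δ = 12.75°  ✓
  (2,3): δ = 106.56°  ·
  (2,4): δ = 45.66°  ·
  (2,5): δ = 16.72°  ✓
  (3,4): δ = 119.10°  ·
  (3,5): δ = 90.15°  ·
  (4,5): δ = 151.06°  ·
antipodal pairs: 4

count = 4; pairs: (0,3), (1,4), (1,5), (2,5)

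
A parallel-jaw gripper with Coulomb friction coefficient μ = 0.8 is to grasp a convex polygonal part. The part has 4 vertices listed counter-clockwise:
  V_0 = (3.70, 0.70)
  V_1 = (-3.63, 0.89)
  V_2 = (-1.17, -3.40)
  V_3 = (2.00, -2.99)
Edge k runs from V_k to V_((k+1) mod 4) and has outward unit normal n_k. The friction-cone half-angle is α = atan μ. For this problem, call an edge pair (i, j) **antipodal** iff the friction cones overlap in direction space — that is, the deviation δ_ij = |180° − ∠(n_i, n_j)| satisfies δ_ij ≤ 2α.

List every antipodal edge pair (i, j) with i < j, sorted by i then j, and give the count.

count = 4; pairs: (0,1), (0,2), (0,3), (1,3)

α = atan 0.8 = 38.66°;  2α = 77.32°
n_0 = (+0.0259, +0.9997)
n_1 = (-0.8675, -0.4974)
n_2 = (+0.1283, -0.9917)
n_3 = (+0.9082, -0.4184)
  (0,1): δ = 58.68°  ✓
  (0,2): δ = 8.85°  ✓
  (0,3): δ = 66.75°  ✓
  (1,2): δ = 112.46°  ·
  (1,3): δ = 54.57°  ✓
  (2,3): δ = 122.11°  ·
antipodal pairs: 4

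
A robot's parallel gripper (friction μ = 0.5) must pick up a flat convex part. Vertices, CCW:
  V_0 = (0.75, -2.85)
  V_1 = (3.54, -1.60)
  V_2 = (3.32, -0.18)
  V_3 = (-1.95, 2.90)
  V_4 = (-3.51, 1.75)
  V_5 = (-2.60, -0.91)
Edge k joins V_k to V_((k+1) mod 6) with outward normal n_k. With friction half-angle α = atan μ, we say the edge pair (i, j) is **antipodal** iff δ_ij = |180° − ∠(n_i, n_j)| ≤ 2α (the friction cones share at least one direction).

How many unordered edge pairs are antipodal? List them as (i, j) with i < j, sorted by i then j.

count = 5; pairs: (0,3), (1,4), (1,5), (2,4), (2,5)

α = atan 0.5 = 26.57°;  2α = 53.13°
n_0 = (+0.4089, -0.9126)
n_1 = (+0.9882, +0.1531)
n_2 = (+0.5046, +0.8634)
n_3 = (-0.5934, +0.8049)
n_4 = (-0.9462, -0.3237)
n_5 = (-0.5011, -0.8654)
  (0,1): δ = 105.33°  ·
  (0,2): δ = 54.44°  ·
  (0,3): δ = 12.26°  ✓
  (0,4): δ = 84.75°  ·
  (0,5): δ = 125.79°  ·
  (1,2): δ = 129.11°  ·
  (1,3): δ = 62.41°  ·
  (1,4): δ = 10.08°  ✓
  (1,5): δ = 51.12°  ✓
  (2,3): δ = 113.30°  ·
  (2,4): δ = 40.81°  ✓
  (2,5): δ = 0.23°  ✓
  (3,4): δ = 107.51°  ·
  (3,5): δ = 66.47°  ·
  (4,5): δ = 138.96°  ·
antipodal pairs: 5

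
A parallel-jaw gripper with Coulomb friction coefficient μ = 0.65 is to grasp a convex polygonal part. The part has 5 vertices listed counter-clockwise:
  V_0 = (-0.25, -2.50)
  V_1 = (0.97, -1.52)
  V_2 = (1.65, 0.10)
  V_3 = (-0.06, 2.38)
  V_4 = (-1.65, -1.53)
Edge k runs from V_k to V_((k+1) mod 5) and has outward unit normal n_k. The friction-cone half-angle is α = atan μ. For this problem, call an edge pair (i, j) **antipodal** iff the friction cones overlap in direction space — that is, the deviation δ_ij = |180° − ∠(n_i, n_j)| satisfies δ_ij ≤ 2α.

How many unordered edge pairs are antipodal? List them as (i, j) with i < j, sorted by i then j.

count = 4; pairs: (0,3), (1,3), (2,3), (2,4)

α = atan 0.65 = 33.02°;  2α = 66.05°
n_0 = (+0.6263, -0.7796)
n_1 = (+0.9221, -0.3870)
n_2 = (+0.8000, +0.6000)
n_3 = (-0.9263, +0.3767)
n_4 = (-0.5695, -0.8220)
  (0,1): δ = 151.54°  ·
  (0,2): δ = 91.90°  ·
  (0,3): δ = 29.10°  ✓
  (0,4): δ = 106.51°  ·
  (1,2): δ = 120.36°  ·
  (1,3): δ = 0.64°  ✓
  (1,4): δ = 78.05°  ·
  (2,3): δ = 59.00°  ✓
  (2,4): δ = 18.41°  ✓
  (3,4): δ = 102.59°  ·
antipodal pairs: 4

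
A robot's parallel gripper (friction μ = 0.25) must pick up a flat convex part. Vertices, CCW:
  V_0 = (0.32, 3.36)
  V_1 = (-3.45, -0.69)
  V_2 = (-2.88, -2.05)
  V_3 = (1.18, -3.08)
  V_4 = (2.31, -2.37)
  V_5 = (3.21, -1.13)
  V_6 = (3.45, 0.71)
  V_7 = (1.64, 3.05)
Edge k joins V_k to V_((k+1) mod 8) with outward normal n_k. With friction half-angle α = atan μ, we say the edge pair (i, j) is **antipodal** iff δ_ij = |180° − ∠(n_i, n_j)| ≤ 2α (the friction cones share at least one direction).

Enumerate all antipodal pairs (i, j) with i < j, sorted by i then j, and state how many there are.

count = 4; pairs: (0,3), (0,4), (1,6), (2,7)

α = atan 0.25 = 14.04°;  2α = 28.07°
n_0 = (-0.7320, +0.6814)
n_1 = (-0.9223, -0.3865)
n_2 = (-0.2459, -0.9693)
n_3 = (+0.5320, -0.8467)
n_4 = (+0.8093, -0.5874)
n_5 = (+0.9916, -0.1293)
n_6 = (+0.7910, +0.6118)
n_7 = (+0.2286, +0.9735)
  (0,1): δ = 114.31°  ·
  (0,2): δ = 61.29°  ·
  (0,3): δ = 14.91°  ✓
  (0,4): δ = 6.98°  ✓
  (0,5): δ = 35.52°  ·
  (0,6): δ = 80.67°  ·
  (0,7): δ = 119.73°  ·
  (1,2): δ = 126.97°  ·
  (1,3): δ = 80.60°  ·
  (1,4): δ = 58.71°  ·
  (1,5): δ = 30.17°  ·
  (1,6): δ = 14.98°  ✓
  (1,7): δ = 54.04°  ·
  (2,3): δ = 133.62°  ·
  (2,4): δ = 111.74°  ·
  (2,5): δ = 83.20°  ·
  (2,6): δ = 38.04°  ·
  (2,7): δ = 1.02°  ✓
  (3,4): δ = 158.11°  ·
  (3,5): δ = 129.57°  ·
  (3,6): δ = 84.42°  ·
  (3,7): δ = 45.36°  ·
  (4,5): δ = 151.46°  ·
  (4,6): δ = 106.31°  ·
  (4,7): δ = 67.24°  ·
  (5,6): δ = 134.85°  ·
  (5,7): δ = 95.78°  ·
  (6,7): δ = 140.94°  ·
antipodal pairs: 4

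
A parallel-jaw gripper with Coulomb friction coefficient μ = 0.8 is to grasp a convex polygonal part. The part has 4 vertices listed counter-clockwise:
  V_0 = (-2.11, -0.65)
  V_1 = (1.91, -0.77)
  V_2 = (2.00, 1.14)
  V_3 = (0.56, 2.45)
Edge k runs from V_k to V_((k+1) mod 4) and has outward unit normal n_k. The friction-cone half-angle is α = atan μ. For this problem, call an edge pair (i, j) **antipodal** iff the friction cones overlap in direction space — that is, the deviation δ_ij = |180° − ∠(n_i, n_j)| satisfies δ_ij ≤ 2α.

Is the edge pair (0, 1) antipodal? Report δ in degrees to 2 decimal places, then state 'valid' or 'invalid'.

α = atan 0.8 = 38.66°;  2α = 77.32°
edge 0: e_0 = (+4.02, -0.12);  n_0 = (-0.0298, -0.9996)
edge 1: e_1 = (+0.09, +1.91);  n_1 = (+0.9989, -0.0471)
∠(n_0, n_1) = 89.01°
δ = |180° − 89.01°| = 90.99°
90.99° > 2α = 77.32°  →  invalid

δ = 90.99°, invalid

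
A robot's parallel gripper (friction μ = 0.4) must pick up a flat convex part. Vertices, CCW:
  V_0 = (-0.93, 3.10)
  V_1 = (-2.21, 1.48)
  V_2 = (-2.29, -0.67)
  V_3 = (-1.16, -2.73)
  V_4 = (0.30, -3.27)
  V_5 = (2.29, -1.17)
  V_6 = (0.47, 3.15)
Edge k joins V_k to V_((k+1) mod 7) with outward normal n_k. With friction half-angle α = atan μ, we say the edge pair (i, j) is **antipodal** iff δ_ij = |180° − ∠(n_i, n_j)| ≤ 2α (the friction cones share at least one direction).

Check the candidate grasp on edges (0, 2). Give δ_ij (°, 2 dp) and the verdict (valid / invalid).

δ = 112.94°, invalid

α = atan 0.4 = 21.80°;  2α = 43.60°
edge 0: e_0 = (-1.28, -1.62);  n_0 = (-0.7846, +0.6200)
edge 2: e_2 = (+1.13, -2.06);  n_2 = (-0.8768, -0.4809)
∠(n_0, n_2) = 67.06°
δ = |180° − 67.06°| = 112.94°
112.94° > 2α = 43.60°  →  invalid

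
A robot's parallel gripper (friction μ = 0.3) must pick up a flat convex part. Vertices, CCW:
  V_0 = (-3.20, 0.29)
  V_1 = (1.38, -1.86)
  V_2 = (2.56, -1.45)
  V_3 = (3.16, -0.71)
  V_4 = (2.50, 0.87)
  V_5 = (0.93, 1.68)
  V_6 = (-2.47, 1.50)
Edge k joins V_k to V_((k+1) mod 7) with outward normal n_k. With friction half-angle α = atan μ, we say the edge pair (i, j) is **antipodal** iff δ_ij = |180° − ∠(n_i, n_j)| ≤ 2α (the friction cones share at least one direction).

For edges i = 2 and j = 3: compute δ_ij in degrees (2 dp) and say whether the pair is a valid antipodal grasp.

δ = 118.29°, invalid

α = atan 0.3 = 16.70°;  2α = 33.40°
edge 2: e_2 = (+0.60, +0.74);  n_2 = (+0.7768, -0.6298)
edge 3: e_3 = (-0.66, +1.58);  n_3 = (+0.9227, +0.3854)
∠(n_2, n_3) = 61.71°
δ = |180° − 61.71°| = 118.29°
118.29° > 2α = 33.40°  →  invalid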